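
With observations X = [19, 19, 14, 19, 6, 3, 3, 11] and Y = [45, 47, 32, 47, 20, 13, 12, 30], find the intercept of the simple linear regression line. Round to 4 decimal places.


First find the slope: b1 = 2.0701.
Means: xbar = 11.7500, ybar = 30.7500.
b0 = ybar - b1 * xbar = 30.7500 - 2.0701 * 11.7500 = 6.4263.

6.4263


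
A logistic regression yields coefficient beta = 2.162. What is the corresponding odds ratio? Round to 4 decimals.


The odds ratio is computed as:
OR = e^(2.162) = 8.6885.

8.6885


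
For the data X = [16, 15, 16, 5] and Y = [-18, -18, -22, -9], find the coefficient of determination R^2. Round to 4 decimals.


After computing the OLS fit (b0=-4.0523, b1=-0.9767):
SSres = 8.7035, SStot = 90.7500.
R^2 = 1 - 8.7035/90.7500 = 0.9041.

0.9041


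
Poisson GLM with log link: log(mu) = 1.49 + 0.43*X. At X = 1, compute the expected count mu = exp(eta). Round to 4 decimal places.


Linear predictor: eta = 1.49 + (0.43)(1) = 1.9200.
Expected count: mu = exp(1.9200) = 6.8210.

6.8210


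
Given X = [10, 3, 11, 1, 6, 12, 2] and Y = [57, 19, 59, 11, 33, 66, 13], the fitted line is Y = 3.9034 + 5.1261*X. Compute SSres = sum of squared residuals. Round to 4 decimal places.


Compute predicted values, then residuals = yi - yhat_i.
Residuals: [1.8356, -0.2817, -1.2905, 1.9705, -1.6600, 0.5834, -1.1556].
SSres = sum(residual^2) = 13.4284.

13.4284


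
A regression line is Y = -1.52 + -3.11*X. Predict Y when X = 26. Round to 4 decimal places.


Predicted value:
Y = -1.52 + (-3.11)(26) = -1.52 + -80.8600 = -82.3800.

-82.3800


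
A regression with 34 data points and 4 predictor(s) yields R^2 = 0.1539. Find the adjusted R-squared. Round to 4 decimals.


Plug in: Adj R^2 = 1 - (1 - 0.1539) * 33/29.
= 1 - 0.8461 * 33/29
= 1 - 27.9213 / 29
= 1 - 0.9628 = 0.0372.

0.0372


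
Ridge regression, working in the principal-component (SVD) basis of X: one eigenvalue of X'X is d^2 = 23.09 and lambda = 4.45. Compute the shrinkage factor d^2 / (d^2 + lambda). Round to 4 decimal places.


d^2 + lambda = 23.09 + 4.45 = 27.5400.
Shrinkage factor = 23.09/27.5400 = 0.8384.

0.8384


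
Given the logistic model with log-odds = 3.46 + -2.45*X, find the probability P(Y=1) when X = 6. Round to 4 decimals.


Linear predictor: z = 3.46 + -2.45 * 6 = -11.2400.
P = 1/(1 + exp(11.2400)) = 1/(1 + 76114.9518) = 0.0000.

0.0000


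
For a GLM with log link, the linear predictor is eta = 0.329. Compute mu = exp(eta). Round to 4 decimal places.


mu = exp(eta) = exp(0.329).
= 1.3896.

1.3896


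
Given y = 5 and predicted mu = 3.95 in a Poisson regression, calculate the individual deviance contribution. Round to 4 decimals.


Compute y*ln(y/mu) = 5*ln(5/3.95) = 5*0.235722 = 1.178610.
y - mu = 1.05.
D = 2*(1.178610 - (1.05)) = 0.257220, which rounds to 0.2572.

0.2572


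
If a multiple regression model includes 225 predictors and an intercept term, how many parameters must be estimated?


Each predictor gets one coefficient, plus one intercept.
Total parameters = 225 + 1 = 226.

226


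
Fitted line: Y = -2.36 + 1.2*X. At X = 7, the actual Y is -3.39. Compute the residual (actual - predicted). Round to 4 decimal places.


Compute yhat = -2.36 + (1.2)(7) = 6.0400.
Residual = actual - predicted = -3.39 - 6.0400 = -9.4300.

-9.4300


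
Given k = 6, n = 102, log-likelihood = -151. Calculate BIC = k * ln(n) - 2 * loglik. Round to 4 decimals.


k * ln(n) = 6 * ln(102) = 6 * 4.624973 = 27.749838.
-2 * loglik = -2 * (-151) = 302.
BIC = 27.749838 + 302 = 329.749838, which rounds to 329.7498.

329.7498


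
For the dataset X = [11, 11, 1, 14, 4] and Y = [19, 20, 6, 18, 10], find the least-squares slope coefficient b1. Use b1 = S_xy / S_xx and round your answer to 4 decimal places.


First compute the means: xbar = 8.2000, ybar = 14.6000.
Then S_xx = sum((xi - xbar)^2) = 118.8000.
S_xy = sum((xi - xbar)(yi - ybar)) = 128.4000.
b1 = S_xy / S_xx = 128.4000 / 118.8000 = 1.0808.

1.0808


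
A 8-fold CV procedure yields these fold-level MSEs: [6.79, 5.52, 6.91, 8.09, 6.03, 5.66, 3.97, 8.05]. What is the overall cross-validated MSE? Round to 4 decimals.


Total MSE across folds = 51.0200.
CV-MSE = 51.0200/8 = 6.3775.

6.3775


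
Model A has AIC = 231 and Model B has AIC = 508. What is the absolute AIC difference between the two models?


|AIC_A - AIC_B| = |231 - 508| = 277.
Model A is preferred (lower AIC).

277


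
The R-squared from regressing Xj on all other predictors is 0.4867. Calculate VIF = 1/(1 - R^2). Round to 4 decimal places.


Denominator: 1 - 0.4867 = 0.5133.
VIF = 1 / 0.5133 = 1.9482.

1.9482


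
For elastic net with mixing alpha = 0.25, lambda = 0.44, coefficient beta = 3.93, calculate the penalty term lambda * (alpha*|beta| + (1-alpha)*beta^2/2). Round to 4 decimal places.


alpha * |beta| = 0.25 * 3.93 = 0.9825.
(1-alpha) * beta^2/2 = 0.75 * 15.4449/2 = 5.7918.
Total = 0.44 * (0.9825 + 5.7918) = 2.9807.

2.9807


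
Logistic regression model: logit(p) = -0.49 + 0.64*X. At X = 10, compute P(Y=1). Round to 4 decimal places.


z = -0.49 + 0.64 * 10 = 5.9100.
Sigmoid: P = 1 / (1 + exp(-5.9100)) = 0.9973.

0.9973


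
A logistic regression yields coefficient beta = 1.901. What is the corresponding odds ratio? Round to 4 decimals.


The odds ratio is computed as:
OR = e^(1.901) = 6.6926.

6.6926


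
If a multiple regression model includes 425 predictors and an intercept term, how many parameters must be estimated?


Total coefficients = number of predictors + 1 (for the intercept).
= 425 + 1 = 426.

426


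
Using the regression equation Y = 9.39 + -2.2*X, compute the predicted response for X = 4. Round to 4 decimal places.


Substitute X = 4 into the equation:
Y = 9.39 + -2.2 * 4 = 9.39 + -8.8000 = 0.5900.

0.5900


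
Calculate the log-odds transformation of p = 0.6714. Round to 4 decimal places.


The odds are p/(1-p) = 0.6714 / 0.3286 = 2.0432.
logit(p) = ln(2.0432) = 0.7145.

0.7145


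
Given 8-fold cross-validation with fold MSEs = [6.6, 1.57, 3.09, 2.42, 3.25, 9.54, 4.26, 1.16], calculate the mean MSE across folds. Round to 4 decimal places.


Add all fold MSEs: 31.8900.
Divide by k = 8: 31.8900/8 = 3.9863.

3.9863


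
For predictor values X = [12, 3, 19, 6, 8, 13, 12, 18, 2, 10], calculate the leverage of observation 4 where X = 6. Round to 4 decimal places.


n = 10, xbar = 10.3000.
SXX = sum((xi - xbar)^2) = 294.1000.
h = 1/10 + (6 - 10.3000)^2 / 294.1000 = 0.1629.

0.1629


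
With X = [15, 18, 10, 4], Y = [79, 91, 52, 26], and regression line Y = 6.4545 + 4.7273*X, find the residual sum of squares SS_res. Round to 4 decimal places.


Predicted values from Y = 6.4545 + 4.7273*X.
Residuals: [1.6360, -0.5459, -1.7275, 0.6363].
SSres = 6.3636.

6.3636


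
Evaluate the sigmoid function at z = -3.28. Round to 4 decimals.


Compute exp(3.2800) = 26.5758.
Sigmoid = 1 / (1 + 26.5758) = 1 / 27.5758 = 0.0363.

0.0363


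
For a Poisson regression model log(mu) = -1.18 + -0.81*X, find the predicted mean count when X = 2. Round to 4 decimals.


Compute eta = -1.18 + -0.81 * 2 = -2.8000.
Apply inverse link: mu = e^-2.8000 = 0.0608.

0.0608


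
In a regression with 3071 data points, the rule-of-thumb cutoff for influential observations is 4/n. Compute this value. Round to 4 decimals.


Using the rule of thumb:
Threshold = 4 / 3071 = 0.0013.

0.0013


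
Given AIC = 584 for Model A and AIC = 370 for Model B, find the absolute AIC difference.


Absolute difference = |584 - 370| = 214.
The model with lower AIC (B) is preferred.

214


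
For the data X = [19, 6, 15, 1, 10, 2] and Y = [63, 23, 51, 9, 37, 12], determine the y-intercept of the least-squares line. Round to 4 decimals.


First find the slope: b1 = 3.0155.
Means: xbar = 8.8333, ybar = 32.5000.
b0 = ybar - b1 * xbar = 32.5000 - 3.0155 * 8.8333 = 5.8635.

5.8635


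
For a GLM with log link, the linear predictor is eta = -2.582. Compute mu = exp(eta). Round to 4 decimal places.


mu = exp(eta) = exp(-2.582).
= 0.0756.

0.0756


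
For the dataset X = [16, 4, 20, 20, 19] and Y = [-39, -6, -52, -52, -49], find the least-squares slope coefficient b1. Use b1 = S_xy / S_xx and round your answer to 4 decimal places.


The sample means are xbar = 15.8000 and ybar = -39.6000.
Compute S_xx = 184.8000 and S_xy = -530.6000.
Slope b1 = S_xy / S_xx = -530.6000 / 184.8000 = -2.8712.

-2.8712


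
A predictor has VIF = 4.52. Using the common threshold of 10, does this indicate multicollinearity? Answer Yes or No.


Check: VIF = 4.52 vs threshold = 10.
Since 4.52 < 10, the answer is No.

No


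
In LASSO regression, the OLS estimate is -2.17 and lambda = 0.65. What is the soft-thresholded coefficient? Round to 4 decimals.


Absolute value: |-2.17| = 2.17.
Compare to lambda = 0.65.
Since |beta| > lambda, coefficient = sign(beta)*(|beta| - lambda) = -1.5200.

-1.5200


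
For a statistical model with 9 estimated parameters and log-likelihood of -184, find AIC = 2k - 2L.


AIC = 2k - 2*loglik = 2(9) - 2(-184).
= 18 + 368 = 386.

386


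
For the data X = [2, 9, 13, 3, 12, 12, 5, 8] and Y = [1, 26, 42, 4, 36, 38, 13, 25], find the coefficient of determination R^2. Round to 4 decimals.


The fitted line is Y = -6.0625 + 3.6484*X.
SSres = 9.0547, SStot = 1712.8750.
R^2 = 1 - SSres/SStot = 0.9947.

0.9947


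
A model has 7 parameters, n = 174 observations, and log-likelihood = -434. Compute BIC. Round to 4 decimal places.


k * ln(n) = 7 * ln(174) = 7 * 5.159055 = 36.113385.
-2 * loglik = -2 * (-434) = 868.
BIC = 36.113385 + 868 = 904.113385, which rounds to 904.1134.

904.1134


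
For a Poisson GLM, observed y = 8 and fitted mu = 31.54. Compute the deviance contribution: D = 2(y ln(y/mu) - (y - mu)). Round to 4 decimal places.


y/mu = 8/31.54 = 0.253646 (approx.), and ln(8/31.54) = -1.371815.
y * ln(y/mu) = 8 * -1.371815 = -10.974520.
y - mu = -23.54.
D = 2 * (-10.974520 - -23.54) = 25.130960, which rounds to 25.1310.

25.1310


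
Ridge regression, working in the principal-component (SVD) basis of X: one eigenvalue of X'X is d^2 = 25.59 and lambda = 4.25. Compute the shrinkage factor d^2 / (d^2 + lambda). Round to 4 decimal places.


d^2 + lambda = 25.59 + 4.25 = 29.8400.
Shrinkage factor = 25.59/29.8400 = 0.8576.

0.8576


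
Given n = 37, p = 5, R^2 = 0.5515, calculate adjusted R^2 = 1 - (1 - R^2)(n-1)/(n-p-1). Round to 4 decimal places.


Adjusted R^2 = 1 - (1 - R^2) * (n-1)/(n-p-1).
(1 - R^2) = 0.4485.
(n-1)/(n-p-1) = 36/31.
(1 - R^2) * (n-1) = 0.4485 * 36 = 16.1460.
Divide by (n-p-1): 16.1460 / 31 = 0.5208.
Adj R^2 = 1 - 0.5208 = 0.4792.

0.4792


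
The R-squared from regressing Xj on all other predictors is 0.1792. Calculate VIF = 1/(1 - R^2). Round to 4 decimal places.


Denominator: 1 - 0.1792 = 0.8208.
VIF = 1 / 0.8208 = 1.2183.

1.2183


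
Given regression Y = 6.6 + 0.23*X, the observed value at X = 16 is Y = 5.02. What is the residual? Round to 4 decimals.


Compute yhat = 6.6 + (0.23)(16) = 10.2800.
Residual = actual - predicted = 5.02 - 10.2800 = -5.2600.

-5.2600


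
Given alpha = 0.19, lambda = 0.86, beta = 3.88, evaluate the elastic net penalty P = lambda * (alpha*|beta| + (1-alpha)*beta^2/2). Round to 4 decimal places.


Compute:
L1 = 0.19 * 3.88 = 0.7372.
L2 = 0.81 * 3.88^2 / 2 = 6.0970.
Penalty = 0.86 * (0.7372 + 6.0970) = 5.8774.

5.8774


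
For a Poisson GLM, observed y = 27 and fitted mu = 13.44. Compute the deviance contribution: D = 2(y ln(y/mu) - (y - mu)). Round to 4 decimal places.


First: ln(27/13.44) = 0.697602.
Then: 27 * 0.697602 = 18.835254.
y - mu = 27 - 13.44 = 13.56.
D = 2(18.835254 - 13.56) = 10.550508, which rounds to 10.5505.

10.5505


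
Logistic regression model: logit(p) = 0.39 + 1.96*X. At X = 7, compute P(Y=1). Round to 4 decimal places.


Compute z = 0.39 + (1.96)(7) = 14.1100.
exp(-z) = 0.0000.
P = 1/(1 + 0.0000) = 1.0000.

1.0000


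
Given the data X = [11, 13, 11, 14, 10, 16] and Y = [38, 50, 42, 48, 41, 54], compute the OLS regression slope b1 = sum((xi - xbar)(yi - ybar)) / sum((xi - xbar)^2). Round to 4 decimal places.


First compute the means: xbar = 12.5000, ybar = 45.5000.
Then S_xx = sum((xi - xbar)^2) = 25.5000.
S_xy = sum((xi - xbar)(yi - ybar)) = 63.5000.
b1 = S_xy / S_xx = 63.5000 / 25.5000 = 2.4902.

2.4902


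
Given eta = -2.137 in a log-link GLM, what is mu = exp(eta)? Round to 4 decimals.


Apply the inverse link:
mu = e^-2.137 = 0.1180.

0.1180


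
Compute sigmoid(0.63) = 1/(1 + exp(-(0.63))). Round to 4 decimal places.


First, exp(-0.6300) = 0.5326.
Then sigma(z) = 1/(1 + 0.5326) = 0.6525.

0.6525


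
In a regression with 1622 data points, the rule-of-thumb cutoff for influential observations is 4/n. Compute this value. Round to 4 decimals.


Cook's distance cutoff = 4/n = 4/1622.
= 0.0025.

0.0025


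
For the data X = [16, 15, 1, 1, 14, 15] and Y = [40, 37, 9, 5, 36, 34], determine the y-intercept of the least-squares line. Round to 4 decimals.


First find the slope: b1 = 2.1241.
Means: xbar = 10.3333, ybar = 26.8333.
b0 = ybar - b1 * xbar = 26.8333 - 2.1241 * 10.3333 = 4.8848.

4.8848


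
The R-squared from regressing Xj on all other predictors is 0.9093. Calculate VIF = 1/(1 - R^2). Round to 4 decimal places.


Using VIF = 1/(1 - R^2_j):
1 - 0.9093 = 0.0907.
VIF = 11.0254.

11.0254


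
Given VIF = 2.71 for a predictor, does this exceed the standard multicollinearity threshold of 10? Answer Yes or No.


Compare VIF = 2.71 to the threshold of 10.
2.71 < 10, so the answer is No.

No


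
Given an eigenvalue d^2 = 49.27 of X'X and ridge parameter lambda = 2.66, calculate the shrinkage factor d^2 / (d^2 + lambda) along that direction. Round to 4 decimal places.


d^2 + lambda = 49.27 + 2.66 = 51.9300.
Shrinkage factor = 49.27/51.9300 = 0.9488.

0.9488


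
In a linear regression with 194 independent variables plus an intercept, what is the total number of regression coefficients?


Total coefficients = number of predictors + 1 (for the intercept).
= 194 + 1 = 195.

195


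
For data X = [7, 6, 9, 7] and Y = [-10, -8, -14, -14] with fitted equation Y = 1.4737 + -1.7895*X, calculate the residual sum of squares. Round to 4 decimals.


Compute predicted values, then residuals = yi - yhat_i.
Residuals: [1.0528, 1.2633, 0.6318, -2.9472].
SSres = sum(residual^2) = 11.7895.

11.7895


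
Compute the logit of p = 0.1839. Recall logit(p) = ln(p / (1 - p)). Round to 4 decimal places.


Compute the odds: 0.1839/0.8161 = 0.2253.
Take the natural log: ln(0.2253) = -1.4901.

-1.4901


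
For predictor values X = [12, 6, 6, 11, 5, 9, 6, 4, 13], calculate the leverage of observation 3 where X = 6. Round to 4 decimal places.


n = 9, xbar = 8.0000.
SXX = sum((xi - xbar)^2) = 88.0000.
h = 1/9 + (6 - 8.0000)^2 / 88.0000 = 0.1566.

0.1566


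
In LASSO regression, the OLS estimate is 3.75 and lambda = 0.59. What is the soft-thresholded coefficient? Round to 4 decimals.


Absolute value: |3.75| = 3.75.
Compare to lambda = 0.59.
Since |beta| > lambda, coefficient = sign(beta)*(|beta| - lambda) = 3.1600.

3.1600


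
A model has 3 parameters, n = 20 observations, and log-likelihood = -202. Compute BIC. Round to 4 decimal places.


ln(20) = 2.995732.
k * ln(n) = 3 * 2.995732 = 8.987196.
-2L = 404.
BIC = 8.987196 + 404 = 412.987196, which rounds to 412.9872.

412.9872


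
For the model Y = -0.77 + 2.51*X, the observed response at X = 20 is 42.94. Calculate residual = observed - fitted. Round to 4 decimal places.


Fitted value at X = 20 is yhat = -0.77 + 2.51*20 = 49.4300.
Residual = 42.94 - 49.4300 = -6.4900.

-6.4900


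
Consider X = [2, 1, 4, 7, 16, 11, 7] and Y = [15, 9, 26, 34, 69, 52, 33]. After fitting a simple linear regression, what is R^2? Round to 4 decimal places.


After computing the OLS fit (b0=7.0411, b1=3.9315):
SSres = 20.9315, SStot = 2600.0000.
R^2 = 1 - 20.9315/2600.0000 = 0.9919.

0.9919


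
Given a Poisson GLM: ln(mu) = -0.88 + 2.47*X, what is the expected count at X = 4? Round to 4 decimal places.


Compute eta = -0.88 + 2.47 * 4 = 9.0000.
Apply inverse link: mu = e^9.0000 = 8103.0839.

8103.0839


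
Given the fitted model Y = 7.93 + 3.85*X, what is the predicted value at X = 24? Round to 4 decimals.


Predicted value:
Y = 7.93 + (3.85)(24) = 7.93 + 92.4000 = 100.3300.

100.3300


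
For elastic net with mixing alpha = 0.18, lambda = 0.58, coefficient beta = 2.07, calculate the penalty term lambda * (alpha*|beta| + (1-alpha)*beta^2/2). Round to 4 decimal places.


alpha * |beta| = 0.18 * 2.07 = 0.3726.
(1-alpha) * beta^2/2 = 0.82 * 4.2849/2 = 1.7568.
Total = 0.58 * (0.3726 + 1.7568) = 1.2351.

1.2351


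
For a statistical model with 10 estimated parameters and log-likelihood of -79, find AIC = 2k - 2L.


AIC = 2k - 2*loglik = 2(10) - 2(-79).
= 20 + 158 = 178.

178


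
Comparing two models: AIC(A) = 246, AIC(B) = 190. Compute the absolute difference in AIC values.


Absolute difference = |246 - 190| = 56.
The model with lower AIC (B) is preferred.

56


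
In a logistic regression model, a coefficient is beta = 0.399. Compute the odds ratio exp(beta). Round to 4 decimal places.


The odds ratio is computed as:
OR = e^(0.399) = 1.4903.

1.4903


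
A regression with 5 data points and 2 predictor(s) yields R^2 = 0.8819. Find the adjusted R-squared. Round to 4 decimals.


Adjusted R^2 = 1 - (1 - R^2) * (n-1)/(n-p-1).
(1 - R^2) = 0.1181.
(n-1)/(n-p-1) = 4/2.
(1 - R^2) * (n-1) = 0.1181 * 4 = 0.4724.
Divide by (n-p-1): 0.4724 / 2 = 0.2362.
Adj R^2 = 1 - 0.2362 = 0.7638.

0.7638


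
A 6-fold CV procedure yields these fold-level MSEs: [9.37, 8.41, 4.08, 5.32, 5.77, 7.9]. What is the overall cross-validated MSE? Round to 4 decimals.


Total MSE across folds = 40.8500.
CV-MSE = 40.8500/6 = 6.8083.

6.8083


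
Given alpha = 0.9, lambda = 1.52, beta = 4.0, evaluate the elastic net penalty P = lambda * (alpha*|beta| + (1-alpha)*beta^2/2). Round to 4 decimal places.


alpha * |beta| = 0.9 * 4.0 = 3.6000.
(1-alpha) * beta^2/2 = 0.1 * 16.0000/2 = 0.8000.
Total = 1.52 * (3.6000 + 0.8000) = 6.6880.

6.6880


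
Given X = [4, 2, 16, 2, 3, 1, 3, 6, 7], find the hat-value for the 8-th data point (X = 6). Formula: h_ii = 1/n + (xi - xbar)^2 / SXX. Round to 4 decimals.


n = 9, xbar = 4.8889.
SXX = sum((xi - xbar)^2) = 168.8889.
h = 1/9 + (6 - 4.8889)^2 / 168.8889 = 0.1184.

0.1184


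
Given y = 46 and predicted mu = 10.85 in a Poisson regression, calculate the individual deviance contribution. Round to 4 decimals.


y/mu = 46/10.85 = 4.239631 (approx.), and ln(46/10.85) = 1.444476.
y * ln(y/mu) = 46 * 1.444476 = 66.445896.
y - mu = 35.15.
D = 2 * (66.445896 - 35.15) = 62.591792, which rounds to 62.5918.

62.5918


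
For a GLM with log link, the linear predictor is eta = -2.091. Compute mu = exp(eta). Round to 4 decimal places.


The inverse log link gives:
mu = exp(-2.091) = 0.1236.

0.1236


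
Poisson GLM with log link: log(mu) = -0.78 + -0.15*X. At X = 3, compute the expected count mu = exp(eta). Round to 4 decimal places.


Compute eta = -0.78 + -0.15 * 3 = -1.2300.
Apply inverse link: mu = e^-1.2300 = 0.2923.

0.2923


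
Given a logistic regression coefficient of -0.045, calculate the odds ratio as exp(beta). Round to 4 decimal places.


exp(-0.045) = 0.9560.
So the odds ratio is 0.9560.

0.9560


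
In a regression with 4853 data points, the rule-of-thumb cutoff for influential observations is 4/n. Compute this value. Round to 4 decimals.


Using the rule of thumb:
Threshold = 4 / 4853 = 0.0008.

0.0008


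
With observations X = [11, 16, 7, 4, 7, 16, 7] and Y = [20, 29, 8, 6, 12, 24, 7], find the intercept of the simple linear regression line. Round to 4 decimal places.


Compute b1 = 1.8555 from the OLS formula.
With xbar = 9.7143 and ybar = 15.1429, the intercept is:
b0 = 15.1429 - 1.8555 * 9.7143 = -2.8819.

-2.8819


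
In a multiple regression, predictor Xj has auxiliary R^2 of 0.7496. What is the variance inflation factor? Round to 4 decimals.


Denominator: 1 - 0.7496 = 0.2504.
VIF = 1 / 0.2504 = 3.9936.

3.9936


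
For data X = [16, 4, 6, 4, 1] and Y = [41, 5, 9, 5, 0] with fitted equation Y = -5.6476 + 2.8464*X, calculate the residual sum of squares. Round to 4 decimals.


For each point, residual = actual - predicted.
Residuals: [1.1052, -0.7380, -2.4308, -0.7380, 2.8012].
Sum of squared residuals = 16.0663.

16.0663


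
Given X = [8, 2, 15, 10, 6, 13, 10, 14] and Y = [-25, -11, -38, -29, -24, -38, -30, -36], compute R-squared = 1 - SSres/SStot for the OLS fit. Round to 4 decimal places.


Fit the OLS line: b0 = -9.0281, b1 = -2.0356.
SSres = 23.7060.
SStot = 576.8750.
R^2 = 1 - 23.7060/576.8750 = 0.9589.

0.9589


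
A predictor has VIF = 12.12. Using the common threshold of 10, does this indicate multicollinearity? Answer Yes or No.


The threshold is 10.
VIF = 12.12 is >= 10.
Multicollinearity indication: Yes.

Yes


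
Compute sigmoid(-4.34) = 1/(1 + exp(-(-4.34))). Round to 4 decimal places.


First, exp(4.3400) = 76.7075.
Then sigma(z) = 1/(1 + 76.7075) = 0.0129.

0.0129


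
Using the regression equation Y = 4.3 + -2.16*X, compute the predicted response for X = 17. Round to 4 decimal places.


Plug X = 17 into Y = 4.3 + -2.16*X:
Y = 4.3 + -36.7200 = -32.4200.

-32.4200


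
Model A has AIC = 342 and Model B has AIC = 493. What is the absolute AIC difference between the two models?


Absolute difference = |342 - 493| = 151.
The model with lower AIC (A) is preferred.

151


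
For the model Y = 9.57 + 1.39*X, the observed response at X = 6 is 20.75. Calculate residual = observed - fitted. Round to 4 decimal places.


Fitted value at X = 6 is yhat = 9.57 + 1.39*6 = 17.9100.
Residual = 20.75 - 17.9100 = 2.8400.

2.8400


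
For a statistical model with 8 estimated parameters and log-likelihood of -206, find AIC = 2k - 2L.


Compute:
2k = 2*8 = 16.
-2*loglik = -2*(-206) = 412.
AIC = 16 + 412 = 428.

428


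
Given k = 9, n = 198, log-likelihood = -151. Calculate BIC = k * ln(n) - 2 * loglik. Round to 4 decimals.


Compute k*ln(n) = 9*ln(198) = 9*5.288267 = 47.594403.
Then -2*loglik = 302.
BIC = 47.594403 + 302 = 349.594403, which rounds to 349.5944.

349.5944


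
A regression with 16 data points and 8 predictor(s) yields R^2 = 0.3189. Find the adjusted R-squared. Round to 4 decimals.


Plug in: Adj R^2 = 1 - (1 - 0.3189) * 15/7.
= 1 - 0.6811 * 15/7
= 1 - 10.2165 / 7
= 1 - 1.4595 = -0.4595.

-0.4595


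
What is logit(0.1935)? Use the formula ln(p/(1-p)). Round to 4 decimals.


Compute the odds: 0.1935/0.8065 = 0.2399.
Take the natural log: ln(0.2399) = -1.4274.

-1.4274


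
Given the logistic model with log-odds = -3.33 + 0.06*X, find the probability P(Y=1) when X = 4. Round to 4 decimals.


Linear predictor: z = -3.33 + 0.06 * 4 = -3.0900.
P = 1/(1 + exp(3.0900)) = 1/(1 + 21.9771) = 0.0435.

0.0435


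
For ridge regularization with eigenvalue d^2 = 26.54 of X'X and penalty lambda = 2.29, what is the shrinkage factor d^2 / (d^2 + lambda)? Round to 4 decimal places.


Compute the denominator: 26.54 + 2.29 = 28.8300.
Shrinkage factor = 26.54 / 28.8300 = 0.9206.

0.9206


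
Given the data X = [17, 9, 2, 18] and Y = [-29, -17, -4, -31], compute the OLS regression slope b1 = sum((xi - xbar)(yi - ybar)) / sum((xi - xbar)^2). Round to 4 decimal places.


First compute the means: xbar = 11.5000, ybar = -20.2500.
Then S_xx = sum((xi - xbar)^2) = 169.0000.
S_xy = sum((xi - xbar)(yi - ybar)) = -280.5000.
b1 = S_xy / S_xx = -280.5000 / 169.0000 = -1.6598.

-1.6598


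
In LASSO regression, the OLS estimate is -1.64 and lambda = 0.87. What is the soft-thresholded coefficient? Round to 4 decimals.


Check: |-1.64| = 1.64 vs lambda = 0.87.
Since |beta| > lambda, coefficient = sign(beta)*(|beta| - lambda) = -0.7700.
Soft-thresholded coefficient = -0.7700.

-0.7700


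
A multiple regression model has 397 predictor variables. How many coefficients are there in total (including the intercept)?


Including the intercept, the model has 397 predictor coefficients + 1 intercept.
Total = 398.

398


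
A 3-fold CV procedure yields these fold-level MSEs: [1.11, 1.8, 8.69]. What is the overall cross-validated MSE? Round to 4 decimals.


Add all fold MSEs: 11.6000.
Divide by k = 3: 11.6000/3 = 3.8667.

3.8667


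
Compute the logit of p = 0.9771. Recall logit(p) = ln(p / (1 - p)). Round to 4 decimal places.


The odds are p/(1-p) = 0.9771 / 0.0229 = 42.6681.
logit(p) = ln(42.6681) = 3.7535.

3.7535


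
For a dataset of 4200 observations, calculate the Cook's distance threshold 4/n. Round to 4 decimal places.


Using the rule of thumb:
Threshold = 4 / 4200 = 0.0010.

0.0010


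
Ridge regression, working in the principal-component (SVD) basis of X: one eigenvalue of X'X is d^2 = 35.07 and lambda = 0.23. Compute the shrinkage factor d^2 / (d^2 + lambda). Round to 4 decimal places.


d^2 + lambda = 35.07 + 0.23 = 35.3000.
Shrinkage factor = 35.07/35.3000 = 0.9935.

0.9935


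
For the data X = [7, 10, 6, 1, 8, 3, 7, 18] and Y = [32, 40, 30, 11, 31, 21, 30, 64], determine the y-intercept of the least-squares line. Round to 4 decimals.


Compute b1 = 2.9973 from the OLS formula.
With xbar = 7.5000 and ybar = 32.3750, the intercept is:
b0 = 32.3750 - 2.9973 * 7.5000 = 9.8956.

9.8956


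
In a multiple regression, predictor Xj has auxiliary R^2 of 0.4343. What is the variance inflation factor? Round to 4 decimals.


Using VIF = 1/(1 - R^2_j):
1 - 0.4343 = 0.5657.
VIF = 1.7677.

1.7677


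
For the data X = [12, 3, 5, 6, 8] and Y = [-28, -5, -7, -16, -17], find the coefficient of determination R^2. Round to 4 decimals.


The fitted line is Y = 3.0684 + -2.5983*X.
SSres = 21.2479, SStot = 337.2000.
R^2 = 1 - SSres/SStot = 0.9370.

0.9370


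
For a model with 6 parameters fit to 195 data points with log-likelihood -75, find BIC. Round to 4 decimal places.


ln(195) = 5.273000.
k * ln(n) = 6 * 5.273000 = 31.638000.
-2L = 150.
BIC = 31.638000 + 150 = 181.638000, which rounds to 181.6380.

181.6380


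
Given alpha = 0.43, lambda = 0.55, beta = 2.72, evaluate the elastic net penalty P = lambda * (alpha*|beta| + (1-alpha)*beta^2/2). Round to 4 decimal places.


Compute:
L1 = 0.43 * 2.72 = 1.1696.
L2 = 0.57 * 2.72^2 / 2 = 2.1085.
Penalty = 0.55 * (1.1696 + 2.1085) = 1.8030.

1.8030


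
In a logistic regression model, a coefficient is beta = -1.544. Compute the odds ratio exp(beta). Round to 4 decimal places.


Odds ratio = exp(beta) = exp(-1.544).
= 0.2135.

0.2135


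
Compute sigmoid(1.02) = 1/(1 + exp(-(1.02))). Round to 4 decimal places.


exp(-1.0200) = 0.3606.
1 + exp(-z) = 1.3606.
sigmoid = 1/1.3606 = 0.7350.

0.7350


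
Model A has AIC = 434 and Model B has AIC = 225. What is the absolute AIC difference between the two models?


|AIC_A - AIC_B| = |434 - 225| = 209.
Model B is preferred (lower AIC).

209


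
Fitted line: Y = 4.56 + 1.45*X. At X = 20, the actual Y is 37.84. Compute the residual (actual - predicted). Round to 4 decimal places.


Compute yhat = 4.56 + (1.45)(20) = 33.5600.
Residual = actual - predicted = 37.84 - 33.5600 = 4.2800.

4.2800


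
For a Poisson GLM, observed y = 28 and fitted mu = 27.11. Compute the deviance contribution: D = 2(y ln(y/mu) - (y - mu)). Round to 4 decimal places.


y/mu = 28/27.11 = 1.032829 (approx.), and ln(28/27.11) = 0.032302.
y * ln(y/mu) = 28 * 0.032302 = 0.904456.
y - mu = 0.89.
D = 2 * (0.904456 - 0.89) = 0.028912, which rounds to 0.0289.

0.0289


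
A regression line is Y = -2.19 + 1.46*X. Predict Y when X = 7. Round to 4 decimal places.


Predicted value:
Y = -2.19 + (1.46)(7) = -2.19 + 10.2200 = 8.0300.

8.0300


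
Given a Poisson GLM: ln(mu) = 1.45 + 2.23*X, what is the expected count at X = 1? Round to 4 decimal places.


Compute eta = 1.45 + 2.23 * 1 = 3.6800.
Apply inverse link: mu = e^3.6800 = 39.6464.

39.6464


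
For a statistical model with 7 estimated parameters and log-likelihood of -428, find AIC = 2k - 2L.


AIC = 2*7 - 2*(-428).
= 14 + 856 = 870.

870


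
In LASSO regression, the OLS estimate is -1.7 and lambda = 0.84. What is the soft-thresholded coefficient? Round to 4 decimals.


Absolute value: |-1.7| = 1.7.
Compare to lambda = 0.84.
Since |beta| > lambda, coefficient = sign(beta)*(|beta| - lambda) = -0.8600.

-0.8600


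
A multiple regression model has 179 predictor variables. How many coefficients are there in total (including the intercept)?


Each predictor gets one coefficient, plus one intercept.
Total parameters = 179 + 1 = 180.

180


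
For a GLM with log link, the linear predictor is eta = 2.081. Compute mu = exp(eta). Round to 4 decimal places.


Apply the inverse link:
mu = e^2.081 = 8.0125.

8.0125


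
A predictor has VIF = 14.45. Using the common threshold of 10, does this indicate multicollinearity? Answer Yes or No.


The threshold is 10.
VIF = 14.45 is >= 10.
Multicollinearity indication: Yes.

Yes


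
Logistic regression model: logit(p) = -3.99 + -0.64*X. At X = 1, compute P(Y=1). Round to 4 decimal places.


z = -3.99 + -0.64 * 1 = -4.6300.
Sigmoid: P = 1 / (1 + exp(4.6300)) = 0.0097.

0.0097


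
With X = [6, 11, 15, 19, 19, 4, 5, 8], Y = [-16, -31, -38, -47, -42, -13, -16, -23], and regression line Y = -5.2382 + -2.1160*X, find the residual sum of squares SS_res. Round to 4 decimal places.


Compute predicted values, then residuals = yi - yhat_i.
Residuals: [1.9342, -2.4858, -1.0218, -1.5578, 3.4422, 0.7022, -0.1818, -0.8338].
SSres = sum(residual^2) = 26.4612.

26.4612


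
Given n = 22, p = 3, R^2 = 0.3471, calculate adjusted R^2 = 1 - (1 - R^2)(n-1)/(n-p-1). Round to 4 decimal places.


Plug in: Adj R^2 = 1 - (1 - 0.3471) * 21/18.
= 1 - 0.6529 * 21/18
= 1 - 13.7109 / 18
= 1 - 0.7617 = 0.2383.

0.2383


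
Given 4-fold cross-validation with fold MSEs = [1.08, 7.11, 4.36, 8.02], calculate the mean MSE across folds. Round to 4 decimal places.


Sum of fold MSEs = 20.5700.
Average = 20.5700 / 4 = 5.1425.

5.1425


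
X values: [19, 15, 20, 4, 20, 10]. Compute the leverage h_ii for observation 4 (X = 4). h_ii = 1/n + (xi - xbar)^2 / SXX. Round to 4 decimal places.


Mean of X: xbar = 14.6667.
SXX = 211.3333.
For X = 4: h = 1/6 + (4 - 14.6667)^2/211.3333 = 0.7050.

0.7050


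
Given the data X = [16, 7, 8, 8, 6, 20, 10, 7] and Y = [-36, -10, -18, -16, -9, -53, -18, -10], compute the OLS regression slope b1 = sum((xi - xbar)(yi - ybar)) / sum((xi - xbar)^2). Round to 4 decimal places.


The sample means are xbar = 10.2500 and ybar = -21.2500.
Compute S_xx = 177.5000 and S_xy = -539.5000.
Slope b1 = S_xy / S_xx = -539.5000 / 177.5000 = -3.0394.

-3.0394


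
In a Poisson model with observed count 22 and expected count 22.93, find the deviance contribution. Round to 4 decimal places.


First: ln(22/22.93) = -0.041404.
Then: 22 * -0.041404 = -0.910888.
y - mu = 22 - 22.93 = -0.93.
D = 2(-0.910888 - -0.93) = 0.038224, which rounds to 0.0382.

0.0382


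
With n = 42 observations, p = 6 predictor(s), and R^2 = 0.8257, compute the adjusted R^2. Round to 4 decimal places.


Plug in: Adj R^2 = 1 - (1 - 0.8257) * 41/35.
= 1 - 0.1743 * 41/35
= 1 - 7.1463 / 35
= 1 - 0.2042 = 0.7958.

0.7958


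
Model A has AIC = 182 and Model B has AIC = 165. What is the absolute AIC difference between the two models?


Absolute difference = |182 - 165| = 17.
The model with lower AIC (B) is preferred.

17


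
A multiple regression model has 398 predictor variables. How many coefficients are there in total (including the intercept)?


Total coefficients = number of predictors + 1 (for the intercept).
= 398 + 1 = 399.

399


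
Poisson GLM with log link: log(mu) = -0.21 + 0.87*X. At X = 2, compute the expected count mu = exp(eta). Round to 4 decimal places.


eta = -0.21 + 0.87 * 2 = 1.5300.
mu = exp(1.5300) = 4.6182.

4.6182


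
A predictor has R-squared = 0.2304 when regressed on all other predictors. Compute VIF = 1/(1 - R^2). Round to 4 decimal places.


Denominator: 1 - 0.2304 = 0.7696.
VIF = 1 / 0.7696 = 1.2994.

1.2994


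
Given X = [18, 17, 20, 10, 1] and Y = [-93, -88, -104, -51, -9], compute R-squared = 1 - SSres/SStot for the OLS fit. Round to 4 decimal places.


Fit the OLS line: b0 = -2.9456, b1 = -5.0041.
SSres = 5.9959.
SStot = 6086.0000.
R^2 = 1 - 5.9959/6086.0000 = 0.9990.

0.9990


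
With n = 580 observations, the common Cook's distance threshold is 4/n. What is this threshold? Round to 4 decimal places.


Using the rule of thumb:
Threshold = 4 / 580 = 0.0069.

0.0069


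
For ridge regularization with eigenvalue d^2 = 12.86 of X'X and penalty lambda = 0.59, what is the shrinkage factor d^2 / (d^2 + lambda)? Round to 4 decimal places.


d^2 + lambda = 12.86 + 0.59 = 13.4500.
Shrinkage factor = 12.86/13.4500 = 0.9561.

0.9561


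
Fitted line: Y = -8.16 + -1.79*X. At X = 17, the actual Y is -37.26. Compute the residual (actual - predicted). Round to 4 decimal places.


Compute yhat = -8.16 + (-1.79)(17) = -38.5900.
Residual = actual - predicted = -37.26 - -38.5900 = 1.3300.

1.3300


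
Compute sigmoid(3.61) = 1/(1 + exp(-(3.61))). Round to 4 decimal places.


exp(-3.6100) = 0.0271.
1 + exp(-z) = 1.0271.
sigmoid = 1/1.0271 = 0.9737.

0.9737


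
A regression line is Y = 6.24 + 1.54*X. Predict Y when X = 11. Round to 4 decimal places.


Substitute X = 11 into the equation:
Y = 6.24 + 1.54 * 11 = 6.24 + 16.9400 = 23.1800.

23.1800


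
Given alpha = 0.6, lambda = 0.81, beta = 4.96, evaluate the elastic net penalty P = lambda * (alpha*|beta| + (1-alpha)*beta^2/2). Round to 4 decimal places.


L1 component = 0.6 * |4.96| = 2.9760.
L2 component = 0.4 * 4.96^2 / 2 = 4.9203.
Penalty = 0.81 * (2.9760 + 4.9203) = 0.81 * 7.8963 = 6.3960.

6.3960


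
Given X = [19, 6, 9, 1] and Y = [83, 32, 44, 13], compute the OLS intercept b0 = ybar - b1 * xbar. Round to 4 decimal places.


The slope is b1 = 3.8958.
Sample means are xbar = 8.7500 and ybar = 43.0000.
Intercept: b0 = 43.0000 - (3.8958)(8.7500) = 8.9117.

8.9117


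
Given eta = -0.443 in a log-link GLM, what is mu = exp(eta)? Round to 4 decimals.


mu = exp(eta) = exp(-0.443).
= 0.6421.

0.6421


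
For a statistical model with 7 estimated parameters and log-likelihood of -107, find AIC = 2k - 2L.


AIC = 2*7 - 2*(-107).
= 14 + 214 = 228.

228


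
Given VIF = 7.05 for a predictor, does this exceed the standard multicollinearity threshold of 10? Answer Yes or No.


The threshold is 10.
VIF = 7.05 is < 10.
Multicollinearity indication: No.

No


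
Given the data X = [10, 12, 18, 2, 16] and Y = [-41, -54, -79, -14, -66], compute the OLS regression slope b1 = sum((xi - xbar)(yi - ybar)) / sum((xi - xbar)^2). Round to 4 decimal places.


First compute the means: xbar = 11.6000, ybar = -50.8000.
Then S_xx = sum((xi - xbar)^2) = 155.2000.
S_xy = sum((xi - xbar)(yi - ybar)) = -617.6000.
b1 = S_xy / S_xx = -617.6000 / 155.2000 = -3.9794.

-3.9794


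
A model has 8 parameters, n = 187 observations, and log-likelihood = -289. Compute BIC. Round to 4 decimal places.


k * ln(n) = 8 * ln(187) = 8 * 5.231109 = 41.848872.
-2 * loglik = -2 * (-289) = 578.
BIC = 41.848872 + 578 = 619.848872, which rounds to 619.8489.

619.8489


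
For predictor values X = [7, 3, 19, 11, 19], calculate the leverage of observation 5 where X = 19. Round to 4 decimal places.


Mean of X: xbar = 11.8000.
SXX = 204.8000.
For X = 19: h = 1/5 + (19 - 11.8000)^2/204.8000 = 0.4531.

0.4531


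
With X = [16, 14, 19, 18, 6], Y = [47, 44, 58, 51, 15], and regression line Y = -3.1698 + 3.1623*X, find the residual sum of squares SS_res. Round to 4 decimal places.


Predicted values from Y = -3.1698 + 3.1623*X.
Residuals: [-0.4270, 2.8976, 1.0861, -2.7516, -0.8040].
SSres = 17.9757.

17.9757


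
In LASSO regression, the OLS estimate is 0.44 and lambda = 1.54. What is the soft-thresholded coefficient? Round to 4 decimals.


Absolute value: |0.44| = 0.44.
Compare to lambda = 1.54.
Since |beta| <= lambda, the coefficient is set to 0.

0.0000


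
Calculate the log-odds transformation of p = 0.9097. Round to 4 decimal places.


Compute the odds: 0.9097/0.0903 = 10.0742.
Take the natural log: ln(10.0742) = 2.3100.

2.3100


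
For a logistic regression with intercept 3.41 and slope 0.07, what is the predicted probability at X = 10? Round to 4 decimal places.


Compute z = 3.41 + (0.07)(10) = 4.1100.
exp(-z) = 0.0164.
P = 1/(1 + 0.0164) = 0.9839.

0.9839


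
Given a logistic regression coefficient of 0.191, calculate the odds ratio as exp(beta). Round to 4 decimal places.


The odds ratio is computed as:
OR = e^(0.191) = 1.2105.

1.2105


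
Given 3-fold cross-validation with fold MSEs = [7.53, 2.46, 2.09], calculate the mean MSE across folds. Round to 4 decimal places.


Sum of fold MSEs = 12.0800.
Average = 12.0800 / 3 = 4.0267.

4.0267


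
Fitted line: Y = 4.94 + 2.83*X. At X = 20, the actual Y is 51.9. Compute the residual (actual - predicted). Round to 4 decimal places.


Fitted value at X = 20 is yhat = 4.94 + 2.83*20 = 61.5400.
Residual = 51.9 - 61.5400 = -9.6400.

-9.6400


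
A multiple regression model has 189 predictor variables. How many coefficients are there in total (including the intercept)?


Including the intercept, the model has 189 predictor coefficients + 1 intercept.
Total = 190.

190


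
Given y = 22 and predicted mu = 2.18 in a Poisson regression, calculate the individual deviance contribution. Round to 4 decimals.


Compute y*ln(y/mu) = 22*ln(22/2.18) = 22*2.311718 = 50.857796.
y - mu = 19.82.
D = 2*(50.857796 - (19.82)) = 62.075592, which rounds to 62.0756.

62.0756


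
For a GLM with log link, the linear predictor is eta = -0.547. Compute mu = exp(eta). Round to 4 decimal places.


mu = exp(eta) = exp(-0.547).
= 0.5787.

0.5787


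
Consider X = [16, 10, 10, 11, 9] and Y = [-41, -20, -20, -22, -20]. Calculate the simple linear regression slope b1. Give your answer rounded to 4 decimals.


First compute the means: xbar = 11.2000, ybar = -24.6000.
Then S_xx = sum((xi - xbar)^2) = 30.8000.
S_xy = sum((xi - xbar)(yi - ybar)) = -100.4000.
b1 = S_xy / S_xx = -100.4000 / 30.8000 = -3.2597.

-3.2597


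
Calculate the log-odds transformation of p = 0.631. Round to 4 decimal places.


1 - p = 0.369.
p/(1-p) = 1.7100.
logit = ln(1.7100) = 0.5365.

0.5365


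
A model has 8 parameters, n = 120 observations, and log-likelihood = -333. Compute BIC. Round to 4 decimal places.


ln(120) = 4.787492.
k * ln(n) = 8 * 4.787492 = 38.299936.
-2L = 666.
BIC = 38.299936 + 666 = 704.299936, which rounds to 704.2999.

704.2999


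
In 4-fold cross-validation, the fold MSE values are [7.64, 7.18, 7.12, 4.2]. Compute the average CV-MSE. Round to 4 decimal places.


Total MSE across folds = 26.1400.
CV-MSE = 26.1400/4 = 6.5350.

6.5350


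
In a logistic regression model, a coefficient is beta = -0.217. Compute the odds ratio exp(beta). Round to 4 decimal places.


The odds ratio is computed as:
OR = e^(-0.217) = 0.8049.

0.8049


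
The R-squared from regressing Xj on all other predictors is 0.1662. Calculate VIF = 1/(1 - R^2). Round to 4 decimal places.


Using VIF = 1/(1 - R^2_j):
1 - 0.1662 = 0.8338.
VIF = 1.1993.

1.1993


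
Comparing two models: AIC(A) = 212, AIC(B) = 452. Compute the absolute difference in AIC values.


Compute |212 - 452| = 240.
Model A has the smaller AIC.

240


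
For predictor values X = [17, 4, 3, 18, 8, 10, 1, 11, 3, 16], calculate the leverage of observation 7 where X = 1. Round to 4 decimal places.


Mean of X: xbar = 9.1000.
SXX = 360.9000.
For X = 1: h = 1/10 + (1 - 9.1000)^2/360.9000 = 0.2818.

0.2818
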